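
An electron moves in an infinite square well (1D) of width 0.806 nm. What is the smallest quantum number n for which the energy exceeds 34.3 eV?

E_1 = h²/(8m_eL²) = 9.274×10^-20 J = 0.5789 eV.
Need n² > 34.3/0.5789 = 59.25, i.e. n > 7.697.
The smallest integer satisfying this is n = 8.

n = 8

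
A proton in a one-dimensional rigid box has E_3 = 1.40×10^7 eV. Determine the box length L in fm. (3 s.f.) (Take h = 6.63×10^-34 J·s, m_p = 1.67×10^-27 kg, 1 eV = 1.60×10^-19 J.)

From E_n = n²h²/(8m_pL²), L = n·h/√(8m_pE_n).
E_3 = 1.40×10^7 eV = 2.240×10^-12 J, so L = 3·6.63×10^-34/√(8·1.67×10^-27·2.240×10^-12) = 1.15×10^-14 m = 11.5 fm.

L = 11.5 fm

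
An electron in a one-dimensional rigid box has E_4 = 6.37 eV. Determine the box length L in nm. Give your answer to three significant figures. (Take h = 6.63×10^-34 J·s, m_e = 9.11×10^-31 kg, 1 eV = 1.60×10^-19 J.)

L = 0.973 nm

From E_n = n²h²/(8m_eL²), L = n·h/√(8m_eE_n).
E_4 = 6.37 eV = 1.019×10^-18 J, so L = 4·6.63×10^-34/√(8·9.11×10^-31·1.019×10^-18) = 9.73×10^-10 m = 0.973 nm.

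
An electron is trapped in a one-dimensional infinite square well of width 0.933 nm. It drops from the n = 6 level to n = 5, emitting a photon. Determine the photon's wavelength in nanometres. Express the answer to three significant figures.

E_1 = h²/(8m_eL²) = 6.921×10^-20 J, so ΔE = (6² − 5²)E_1 = 7.613×10^-19 J.
λ = hc/ΔE = (6.626×10^-34·2.998×10^8)/7.613×10^-19 = 2.61×10^-7 m = 261 nm.

λ = 261 nm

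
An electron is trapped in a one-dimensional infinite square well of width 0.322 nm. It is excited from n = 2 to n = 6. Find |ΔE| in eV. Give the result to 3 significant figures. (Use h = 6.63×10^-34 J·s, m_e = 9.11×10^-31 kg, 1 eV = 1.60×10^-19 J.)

E_1 = h²/(8m_eL²) = 5.817×10^-19 J.
|ΔE| = |2² − 6²|·E_1 = 32·5.817×10^-19 J = 1.861×10^-17 J = 116 eV.

|ΔE| = 116 eV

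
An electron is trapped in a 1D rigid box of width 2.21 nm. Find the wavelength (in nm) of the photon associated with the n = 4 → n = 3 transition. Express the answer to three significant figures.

λ = 2.30×10^3 nm

E_1 = h²/(8m_eL²) = 1.234×10^-20 J, so ΔE = (4² − 3²)E_1 = 8.638×10^-20 J.
λ = hc/ΔE = (6.626×10^-34·2.998×10^8)/8.638×10^-20 = 2.30×10^-6 m = 2.30×10^3 nm.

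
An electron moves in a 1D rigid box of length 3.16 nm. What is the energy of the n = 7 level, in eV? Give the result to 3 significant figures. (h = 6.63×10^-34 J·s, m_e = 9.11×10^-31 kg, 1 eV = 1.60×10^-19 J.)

E_7 = 1.85 eV

For an infinite well E_n = n²h²/(8m_eL²), so E_1 = h²/(8m_eL²) = (6.63×10^-34)²/(8·9.11×10^-31·(3.16×10^-9 m)²) = 6.040×10^-21 J.
Then E_7 = 7²·E_1 = 49·6.040×10^-21 J = 2.960×10^-19 J.
Converting, E_7 = 2.960×10^-19 J / (1.60×10^-19 J/eV) = 1.85 eV.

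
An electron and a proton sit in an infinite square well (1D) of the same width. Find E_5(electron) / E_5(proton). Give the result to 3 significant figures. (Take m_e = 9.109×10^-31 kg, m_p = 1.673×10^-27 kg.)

1.84×10^3

E_n ∝ 1/m at fixed n and L, so the ratio is m_p/m_e = 1.673×10^-27/9.109×10^-31 = 1.84×10^3.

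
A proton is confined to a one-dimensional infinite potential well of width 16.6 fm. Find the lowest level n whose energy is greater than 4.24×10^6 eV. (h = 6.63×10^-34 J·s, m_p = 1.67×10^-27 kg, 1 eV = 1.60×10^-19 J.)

E_1 = h²/(8m_pL²) = 1.194×10^-13 J = 7.462×10^5 eV.
Need n² > 4.24×10^6/7.462×10^5 = 5.682, i.e. n > 2.384.
The smallest integer satisfying this is n = 3.

n = 3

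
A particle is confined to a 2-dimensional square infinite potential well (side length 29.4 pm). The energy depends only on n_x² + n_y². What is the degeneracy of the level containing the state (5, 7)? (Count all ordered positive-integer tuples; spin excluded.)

The level has n_x² + n_y² = 74. The ordered positive-integer solutions are (5, 7), (7, 5).
That gives 2 states.

degeneracy = 2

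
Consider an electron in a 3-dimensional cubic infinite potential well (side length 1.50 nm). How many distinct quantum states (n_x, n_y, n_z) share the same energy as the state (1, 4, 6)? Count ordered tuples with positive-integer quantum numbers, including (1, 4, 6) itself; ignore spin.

The level has n_x² + n_y² + n_z² = 53. The ordered positive-integer solutions are (1, 4, 6), (1, 6, 4), (4, 1, 6), (4, 6, 1), (6, 1, 4), (6, 4, 1).
That gives 6 states.

degeneracy = 6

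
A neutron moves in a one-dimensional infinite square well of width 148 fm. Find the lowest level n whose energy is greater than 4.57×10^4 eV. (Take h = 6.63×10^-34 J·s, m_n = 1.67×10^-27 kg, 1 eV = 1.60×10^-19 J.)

E_1 = h²/(8m_nL²) = 1.502×10^-15 J = 9388 eV.
Need n² > 4.57×10^4/9388 = 4.868, i.e. n > 2.206.
The smallest integer satisfying this is n = 3.

n = 3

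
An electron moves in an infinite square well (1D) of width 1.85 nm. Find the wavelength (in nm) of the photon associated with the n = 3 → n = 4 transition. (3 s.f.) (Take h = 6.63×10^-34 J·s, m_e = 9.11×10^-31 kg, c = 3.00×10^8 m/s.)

E_1 = h²/(8m_eL²) = 1.762×10^-20 J, so ΔE = (4² − 3²)E_1 = 1.233×10^-19 J.
λ = hc/ΔE = (6.63×10^-34·3.00×10^8)/1.233×10^-19 = 1.61×10^-6 m = 1.61×10^3 nm.

λ = 1.61×10^3 nm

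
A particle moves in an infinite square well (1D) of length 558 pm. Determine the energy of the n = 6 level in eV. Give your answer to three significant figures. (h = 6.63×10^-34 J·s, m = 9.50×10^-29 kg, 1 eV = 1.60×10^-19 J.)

For an infinite well E_n = n²h²/(8mL²), so E_1 = h²/(8mL²) = (6.63×10^-34)²/(8·9.50×10^-29·(5.58×10^-10 m)²) = 1.858×10^-21 J.
Then E_6 = 6²·E_1 = 36·1.858×10^-21 J = 6.689×10^-20 J.
Converting, E_6 = 6.689×10^-20 J / (1.60×10^-19 J/eV) = 0.418 eV.

E_6 = 0.418 eV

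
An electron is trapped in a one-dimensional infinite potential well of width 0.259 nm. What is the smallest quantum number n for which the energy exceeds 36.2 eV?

E_1 = h²/(8m_eL²) = 8.981×10^-19 J = 5.606 eV.
Need n² > 36.2/5.606 = 6.457, i.e. n > 2.541.
The smallest integer satisfying this is n = 3.

n = 3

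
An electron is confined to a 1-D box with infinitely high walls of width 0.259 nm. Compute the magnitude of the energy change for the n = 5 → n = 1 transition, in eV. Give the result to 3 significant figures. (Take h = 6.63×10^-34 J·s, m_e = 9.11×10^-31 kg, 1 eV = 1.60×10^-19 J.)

|ΔE| = 135 eV

E_1 = h²/(8m_eL²) = 8.991×10^-19 J.
|ΔE| = |5² − 1²|·E_1 = 24·8.991×10^-19 J = 2.158×10^-17 J = 135 eV.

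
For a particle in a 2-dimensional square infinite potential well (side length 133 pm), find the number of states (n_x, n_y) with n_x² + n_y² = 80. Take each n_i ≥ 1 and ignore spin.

The level has n_x² + n_y² = 80. The ordered positive-integer solutions are (4, 8), (8, 4).
That gives 2 states.

degeneracy = 2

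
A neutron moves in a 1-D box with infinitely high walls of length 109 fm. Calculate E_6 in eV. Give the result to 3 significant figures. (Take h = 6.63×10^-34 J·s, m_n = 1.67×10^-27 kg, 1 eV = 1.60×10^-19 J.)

For an infinite well E_n = n²h²/(8m_nL²), so E_1 = h²/(8m_nL²) = (6.63×10^-34)²/(8·1.67×10^-27·(1.09×10^-13 m)²) = 2.769×10^-15 J.
Then E_6 = 6²·E_1 = 36·2.769×10^-15 J = 9.968×10^-14 J.
Converting, E_6 = 9.968×10^-14 J / (1.60×10^-19 J/eV) = 6.23×10^5 eV.

E_6 = 6.23×10^5 eV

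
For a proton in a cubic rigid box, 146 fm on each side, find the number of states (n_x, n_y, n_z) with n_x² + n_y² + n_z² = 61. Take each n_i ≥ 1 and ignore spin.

The level has n_x² + n_y² + n_z² = 61. The ordered positive-integer solutions are (3, 4, 6), (3, 6, 4), (4, 3, 6), (4, 6, 3), (6, 3, 4), (6, 4, 3).
That gives 6 states.

degeneracy = 6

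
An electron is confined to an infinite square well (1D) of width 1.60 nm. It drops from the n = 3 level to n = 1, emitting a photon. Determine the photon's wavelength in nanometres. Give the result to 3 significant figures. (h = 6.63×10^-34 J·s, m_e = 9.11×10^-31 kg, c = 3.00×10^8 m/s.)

E_1 = h²/(8m_eL²) = 2.356×10^-20 J, so ΔE = (3² − 1²)E_1 = 1.885×10^-19 J.
λ = hc/ΔE = (6.63×10^-34·3.00×10^8)/1.885×10^-19 = 1.06×10^-6 m = 1.06×10^3 nm.

λ = 1.06×10^3 nm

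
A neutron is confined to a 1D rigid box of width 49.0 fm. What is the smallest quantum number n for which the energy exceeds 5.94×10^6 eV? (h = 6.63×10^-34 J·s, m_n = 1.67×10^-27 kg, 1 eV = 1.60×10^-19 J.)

n = 9

E_1 = h²/(8m_nL²) = 1.370×10^-14 J = 8.562×10^4 eV.
Need n² > 5.94×10^6/8.562×10^4 = 69.38, i.e. n > 8.329.
The smallest integer satisfying this is n = 9.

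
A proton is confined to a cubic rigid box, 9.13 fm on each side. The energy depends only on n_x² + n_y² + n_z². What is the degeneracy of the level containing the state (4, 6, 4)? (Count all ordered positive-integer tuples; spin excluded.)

The level has n_x² + n_y² + n_z² = 68. The ordered positive-integer solutions are (4, 4, 6), (4, 6, 4), (6, 4, 4).
That gives 3 states.

degeneracy = 3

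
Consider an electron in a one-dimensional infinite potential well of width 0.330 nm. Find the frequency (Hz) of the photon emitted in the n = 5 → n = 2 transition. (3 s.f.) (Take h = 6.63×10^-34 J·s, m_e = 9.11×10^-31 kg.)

E_1 = h²/(8m_eL²) = 5.538×10^-19 J and ΔE = (5² − 2²)E_1 = 1.163×10^-17 J.
f = ΔE/h = 1.163×10^-17/6.63×10^-34 = 1.75×10^16 Hz.

f = 1.75×10^16 Hz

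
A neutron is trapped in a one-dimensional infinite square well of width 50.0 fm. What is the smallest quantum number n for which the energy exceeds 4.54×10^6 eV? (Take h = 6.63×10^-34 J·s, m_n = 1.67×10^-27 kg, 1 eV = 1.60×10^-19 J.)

n = 8

E_1 = h²/(8m_nL²) = 1.316×10^-14 J = 8.225×10^4 eV.
Need n² > 4.54×10^6/8.225×10^4 = 55.20, i.e. n > 7.430.
The smallest integer satisfying this is n = 8.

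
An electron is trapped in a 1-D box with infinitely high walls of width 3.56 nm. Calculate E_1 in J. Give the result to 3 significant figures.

For an infinite well E_n = n²h²/(8m_eL²), so E_1 = h²/(8m_eL²) = (6.626×10^-34)²/(8·9.109×10^-31·(3.56×10^-9 m)²) = 4.754×10^-21 J.

E_1 = 4.75×10^-21 J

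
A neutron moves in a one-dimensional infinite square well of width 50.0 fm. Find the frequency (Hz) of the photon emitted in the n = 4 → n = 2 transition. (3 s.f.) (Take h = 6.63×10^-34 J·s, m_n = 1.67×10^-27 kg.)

E_1 = h²/(8m_nL²) = 1.316×10^-14 J and ΔE = (4² − 2²)E_1 = 1.579×10^-13 J.
f = ΔE/h = 1.579×10^-13/6.63×10^-34 = 2.38×10^20 Hz.

f = 2.38×10^20 Hz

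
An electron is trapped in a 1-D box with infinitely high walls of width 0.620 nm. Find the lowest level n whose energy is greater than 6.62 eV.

E_1 = h²/(8m_eL²) = 1.567×10^-19 J = 0.9782 eV.
Need n² > 6.62/0.9782 = 6.768, i.e. n > 2.602.
The smallest integer satisfying this is n = 3.

n = 3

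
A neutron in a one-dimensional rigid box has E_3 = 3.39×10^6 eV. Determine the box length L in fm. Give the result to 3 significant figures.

L = 23.3 fm

From E_n = n²h²/(8m_nL²), L = n·h/√(8m_nE_n).
E_3 = 3.39×10^6 eV = 5.431×10^-13 J, so L = 3·6.626×10^-34/√(8·1.675×10^-27·5.431×10^-13) = 2.33×10^-14 m = 23.3 fm.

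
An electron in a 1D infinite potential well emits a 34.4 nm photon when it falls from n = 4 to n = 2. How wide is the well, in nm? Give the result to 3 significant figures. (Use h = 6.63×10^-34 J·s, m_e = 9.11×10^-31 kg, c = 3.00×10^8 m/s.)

L = 0.354 nm

The photon carries ΔE = hc/λ = 6.63×10^-34·3.00×10^8/3.44×10^-8 m = 5.782×10^-18 J.
Since ΔE = (4² − 2²)E_1, E_1 = 4.818×10^-19 J, and L = h/√(8m_eE_1) = 3.54×10^-10 m = 0.354 nm.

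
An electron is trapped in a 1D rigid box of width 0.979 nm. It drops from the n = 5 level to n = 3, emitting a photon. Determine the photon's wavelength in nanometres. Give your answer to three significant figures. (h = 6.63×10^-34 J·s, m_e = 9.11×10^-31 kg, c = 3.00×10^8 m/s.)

E_1 = h²/(8m_eL²) = 6.293×10^-20 J, so ΔE = (5² − 3²)E_1 = 1.007×10^-18 J.
λ = hc/ΔE = (6.63×10^-34·3.00×10^8)/1.007×10^-18 = 1.98×10^-7 m = 198 nm.

λ = 198 nm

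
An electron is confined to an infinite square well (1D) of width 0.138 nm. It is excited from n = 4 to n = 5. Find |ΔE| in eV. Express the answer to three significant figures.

E_1 = h²/(8m_eL²) = 3.164×10^-18 J.
|ΔE| = |4² − 5²|·E_1 = 9·3.164×10^-18 J = 2.848×10^-17 J = 178 eV.

|ΔE| = 178 eV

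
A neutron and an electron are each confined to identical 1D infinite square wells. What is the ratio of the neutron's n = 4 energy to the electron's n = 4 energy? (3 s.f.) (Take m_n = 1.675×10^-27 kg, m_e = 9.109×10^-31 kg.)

E_n ∝ 1/m at fixed n and L, so the ratio is m_e/m_n = 9.109×10^-31/1.675×10^-27 = 5.44×10^-4.

5.44×10^-4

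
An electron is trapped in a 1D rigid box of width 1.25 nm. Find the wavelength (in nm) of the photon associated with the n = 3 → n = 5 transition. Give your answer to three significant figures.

λ = 322 nm

E_1 = h²/(8m_eL²) = 3.856×10^-20 J, so ΔE = (5² − 3²)E_1 = 6.170×10^-19 J.
λ = hc/ΔE = (6.626×10^-34·2.998×10^8)/6.170×10^-19 = 3.22×10^-7 m = 322 nm.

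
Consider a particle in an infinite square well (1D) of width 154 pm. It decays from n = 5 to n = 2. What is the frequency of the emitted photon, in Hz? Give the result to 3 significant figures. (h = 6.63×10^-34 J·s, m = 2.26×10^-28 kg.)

f = 3.25×10^14 Hz

E_1 = h²/(8mL²) = 1.025×10^-20 J and ΔE = (5² − 2²)E_1 = 2.152×10^-19 J.
f = ΔE/h = 2.152×10^-19/6.63×10^-34 = 3.25×10^14 Hz.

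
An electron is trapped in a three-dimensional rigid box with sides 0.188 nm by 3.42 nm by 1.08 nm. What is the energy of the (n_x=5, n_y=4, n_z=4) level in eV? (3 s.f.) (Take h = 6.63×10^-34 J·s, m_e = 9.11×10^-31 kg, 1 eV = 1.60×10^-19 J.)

For a 3D rectangular well E = (h²/8m_e)·Σ n_i²/L_i² = (6.63×10^-34)²/(8·9.11×10^-31) · [5²/(0.188 nm)² + 4²/(3.42 nm)² + 4²/(1.08 nm)²].
Evaluating gives E = 4.357×10^-17 J = 272 eV.

E = 272 eV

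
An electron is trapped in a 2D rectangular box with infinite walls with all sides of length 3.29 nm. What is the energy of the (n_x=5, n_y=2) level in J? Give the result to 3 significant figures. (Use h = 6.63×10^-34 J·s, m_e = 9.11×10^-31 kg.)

For a 2D rectangular well E = (h²/8m_e)·Σ n_i²/L_i² = (6.63×10^-34)²/(8·9.11×10^-31) · [5²/(3.29 nm)² + 2²/(3.29 nm)²].
Evaluating gives E = 1.62×10^-19 J.

E = 1.62×10^-19 J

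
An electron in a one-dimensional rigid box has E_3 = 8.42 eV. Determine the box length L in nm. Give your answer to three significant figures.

L = 0.634 nm

From E_n = n²h²/(8m_eL²), L = n·h/√(8m_eE_n).
E_3 = 8.42 eV = 1.349×10^-18 J, so L = 3·6.626×10^-34/√(8·9.109×10^-31·1.349×10^-18) = 6.34×10^-10 m = 0.634 nm.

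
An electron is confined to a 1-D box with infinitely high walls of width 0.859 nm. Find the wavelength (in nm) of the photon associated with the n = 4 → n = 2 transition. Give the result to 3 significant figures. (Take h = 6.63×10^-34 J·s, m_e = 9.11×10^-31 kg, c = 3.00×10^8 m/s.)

E_1 = h²/(8m_eL²) = 8.174×10^-20 J, so ΔE = (4² − 2²)E_1 = 9.809×10^-19 J.
λ = hc/ΔE = (6.63×10^-34·3.00×10^8)/9.809×10^-19 = 2.03×10^-7 m = 203 nm.

λ = 203 nm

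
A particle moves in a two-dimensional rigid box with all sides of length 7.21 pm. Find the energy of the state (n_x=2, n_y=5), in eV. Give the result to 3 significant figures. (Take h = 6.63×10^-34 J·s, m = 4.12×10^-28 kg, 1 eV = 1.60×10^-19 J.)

For a 2D rectangular well E = (h²/8m)·Σ n_i²/L_i² = (6.63×10^-34)²/(8·4.12×10^-28) · [2²/(7.21 pm)² + 5²/(7.21 pm)²].
Evaluating gives E = 7.440×10^-17 J = 465 eV.

E = 465 eV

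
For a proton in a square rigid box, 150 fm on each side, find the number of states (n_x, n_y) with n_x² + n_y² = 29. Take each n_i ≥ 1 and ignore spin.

degeneracy = 2

The level has n_x² + n_y² = 29. The ordered positive-integer solutions are (2, 5), (5, 2).
That gives 2 states.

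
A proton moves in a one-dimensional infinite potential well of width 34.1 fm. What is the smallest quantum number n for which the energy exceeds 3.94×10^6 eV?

E_1 = h²/(8m_pL²) = 2.821×10^-14 J = 1.761×10^5 eV.
Need n² > 3.94×10^6/1.761×10^5 = 22.37, i.e. n > 4.730.
The smallest integer satisfying this is n = 5.

n = 5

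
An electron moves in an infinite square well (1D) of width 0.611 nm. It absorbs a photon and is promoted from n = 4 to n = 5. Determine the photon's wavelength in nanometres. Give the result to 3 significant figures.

E_1 = h²/(8m_eL²) = 1.614×10^-19 J, so ΔE = (5² − 4²)E_1 = 1.453×10^-18 J.
λ = hc/ΔE = (6.626×10^-34·2.998×10^8)/1.453×10^-18 = 1.37×10^-7 m = 137 nm.

λ = 137 nm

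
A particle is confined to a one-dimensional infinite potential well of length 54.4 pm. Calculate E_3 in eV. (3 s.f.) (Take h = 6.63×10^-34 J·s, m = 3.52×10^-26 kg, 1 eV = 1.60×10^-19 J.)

E_3 = 0.0297 eV

For an infinite well E_n = n²h²/(8mL²), so E_1 = h²/(8mL²) = (6.63×10^-34)²/(8·3.52×10^-26·(5.44×10^-11 m)²) = 5.275×10^-22 J.
Then E_3 = 3²·E_1 = 9·5.275×10^-22 J = 4.747×10^-21 J.
Converting, E_3 = 4.747×10^-21 J / (1.60×10^-19 J/eV) = 0.0297 eV.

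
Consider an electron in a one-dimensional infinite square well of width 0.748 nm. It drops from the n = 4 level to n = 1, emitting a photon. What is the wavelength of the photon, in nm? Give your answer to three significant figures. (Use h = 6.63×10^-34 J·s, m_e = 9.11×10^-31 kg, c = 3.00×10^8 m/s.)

λ = 123 nm

E_1 = h²/(8m_eL²) = 1.078×10^-19 J, so ΔE = (4² − 1²)E_1 = 1.617×10^-18 J.
λ = hc/ΔE = (6.63×10^-34·3.00×10^8)/1.617×10^-18 = 1.23×10^-7 m = 123 nm.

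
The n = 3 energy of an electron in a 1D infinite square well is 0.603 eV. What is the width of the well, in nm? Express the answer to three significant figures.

L = 2.37 nm

From E_n = n²h²/(8m_eL²), L = n·h/√(8m_eE_n).
E_3 = 0.603 eV = 9.660×10^-20 J, so L = 3·6.626×10^-34/√(8·9.109×10^-31·9.660×10^-20) = 2.37×10^-9 m = 2.37 nm.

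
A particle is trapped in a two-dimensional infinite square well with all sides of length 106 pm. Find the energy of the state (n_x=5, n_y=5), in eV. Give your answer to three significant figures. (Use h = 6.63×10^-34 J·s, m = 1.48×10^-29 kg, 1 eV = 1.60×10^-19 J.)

For a 2D rectangular well E = (h²/8m)·Σ n_i²/L_i² = (6.63×10^-34)²/(8·1.48×10^-29) · [5²/(106 pm)² + 5²/(106 pm)²].
Evaluating gives E = 1.652×10^-17 J = 103 eV.

E = 103 eV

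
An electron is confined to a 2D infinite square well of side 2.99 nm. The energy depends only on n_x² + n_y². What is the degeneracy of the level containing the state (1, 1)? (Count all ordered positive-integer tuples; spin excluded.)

The level has n_x² + n_y² = 2. The ordered positive-integer solutions are (1, 1).
That gives 1 state.

degeneracy = 1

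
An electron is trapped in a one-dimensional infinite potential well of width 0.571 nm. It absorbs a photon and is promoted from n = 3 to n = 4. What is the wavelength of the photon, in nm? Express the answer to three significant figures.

E_1 = h²/(8m_eL²) = 1.848×10^-19 J, so ΔE = (4² − 3²)E_1 = 1.294×10^-18 J.
λ = hc/ΔE = (6.626×10^-34·2.998×10^8)/1.294×10^-18 = 1.54×10^-7 m = 154 nm.

λ = 154 nm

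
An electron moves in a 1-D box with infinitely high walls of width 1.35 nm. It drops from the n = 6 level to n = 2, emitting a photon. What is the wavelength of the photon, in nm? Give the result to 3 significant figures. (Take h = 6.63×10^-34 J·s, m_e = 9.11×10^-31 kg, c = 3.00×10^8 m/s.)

λ = 188 nm

E_1 = h²/(8m_eL²) = 3.309×10^-20 J, so ΔE = (6² − 2²)E_1 = 1.059×10^-18 J.
λ = hc/ΔE = (6.63×10^-34·3.00×10^8)/1.059×10^-18 = 1.88×10^-7 m = 188 nm.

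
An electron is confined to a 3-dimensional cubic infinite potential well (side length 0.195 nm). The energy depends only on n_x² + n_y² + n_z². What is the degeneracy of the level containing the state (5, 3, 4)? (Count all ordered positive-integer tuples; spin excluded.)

degeneracy = 6

The level has n_x² + n_y² + n_z² = 50. The ordered positive-integer solutions are (3, 4, 5), (3, 5, 4), (4, 3, 5), (4, 5, 3), (5, 3, 4), (5, 4, 3).
That gives 6 states.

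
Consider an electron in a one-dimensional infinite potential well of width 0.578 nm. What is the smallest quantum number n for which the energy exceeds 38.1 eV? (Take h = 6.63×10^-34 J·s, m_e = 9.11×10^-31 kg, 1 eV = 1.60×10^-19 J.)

n = 6

E_1 = h²/(8m_eL²) = 1.805×10^-19 J = 1.128 eV.
Need n² > 38.1/1.128 = 33.78, i.e. n > 5.812.
The smallest integer satisfying this is n = 6.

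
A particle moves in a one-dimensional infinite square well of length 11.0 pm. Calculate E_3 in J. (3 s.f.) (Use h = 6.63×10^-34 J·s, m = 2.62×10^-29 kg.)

E_3 = 1.56×10^-16 J

For an infinite well E_n = n²h²/(8mL²), so E_1 = h²/(8mL²) = (6.63×10^-34)²/(8·2.62×10^-29·(1.10×10^-11 m)²) = 1.733×10^-17 J.
Then E_3 = 3²·E_1 = 9·1.733×10^-17 J = 1.56×10^-16 J.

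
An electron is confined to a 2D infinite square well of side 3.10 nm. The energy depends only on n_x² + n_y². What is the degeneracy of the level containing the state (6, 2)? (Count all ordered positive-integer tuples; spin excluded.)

The level has n_x² + n_y² = 40. The ordered positive-integer solutions are (2, 6), (6, 2).
That gives 2 states.

degeneracy = 2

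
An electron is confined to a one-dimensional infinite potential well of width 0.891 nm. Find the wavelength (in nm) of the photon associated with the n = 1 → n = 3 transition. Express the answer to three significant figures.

E_1 = h²/(8m_eL²) = 7.589×10^-20 J, so ΔE = (3² − 1²)E_1 = 6.071×10^-19 J.
λ = hc/ΔE = (6.626×10^-34·2.998×10^8)/6.071×10^-19 = 3.27×10^-7 m = 327 nm.

λ = 327 nm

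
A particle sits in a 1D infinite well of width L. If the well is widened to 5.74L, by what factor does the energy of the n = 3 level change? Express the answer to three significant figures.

0.0304

E_n ∝ 1/L², so the energy scales by 1/5.74² = 0.0304.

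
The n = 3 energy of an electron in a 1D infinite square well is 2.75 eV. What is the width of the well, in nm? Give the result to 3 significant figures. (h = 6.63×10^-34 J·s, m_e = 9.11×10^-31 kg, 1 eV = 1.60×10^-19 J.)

From E_n = n²h²/(8m_eL²), L = n·h/√(8m_eE_n).
E_3 = 2.75 eV = 4.400×10^-19 J, so L = 3·6.63×10^-34/√(8·9.11×10^-31·4.400×10^-19) = 1.11×10^-9 m = 1.11 nm.

L = 1.11 nm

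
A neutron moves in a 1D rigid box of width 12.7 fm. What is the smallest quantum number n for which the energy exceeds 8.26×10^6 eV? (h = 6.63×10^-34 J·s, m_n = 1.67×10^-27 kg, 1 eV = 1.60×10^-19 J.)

E_1 = h²/(8m_nL²) = 2.040×10^-13 J = 1.275×10^6 eV.
Need n² > 8.26×10^6/1.275×10^6 = 6.478, i.e. n > 2.545.
The smallest integer satisfying this is n = 3.

n = 3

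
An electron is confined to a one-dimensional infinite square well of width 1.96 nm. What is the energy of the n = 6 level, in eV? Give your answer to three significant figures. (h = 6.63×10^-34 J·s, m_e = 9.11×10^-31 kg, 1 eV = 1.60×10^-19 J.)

For an infinite well E_n = n²h²/(8m_eL²), so E_1 = h²/(8m_eL²) = (6.63×10^-34)²/(8·9.11×10^-31·(1.96×10^-9 m)²) = 1.570×10^-20 J.
Then E_6 = 6²·E_1 = 36·1.570×10^-20 J = 5.652×10^-19 J.
Converting, E_6 = 5.652×10^-19 J / (1.60×10^-19 J/eV) = 3.53 eV.

E_6 = 3.53 eV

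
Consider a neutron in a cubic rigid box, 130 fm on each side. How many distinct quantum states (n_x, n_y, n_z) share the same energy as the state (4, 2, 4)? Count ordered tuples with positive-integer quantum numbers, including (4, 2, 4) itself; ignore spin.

degeneracy = 3

The level has n_x² + n_y² + n_z² = 36. The ordered positive-integer solutions are (2, 4, 4), (4, 2, 4), (4, 4, 2).
That gives 3 states.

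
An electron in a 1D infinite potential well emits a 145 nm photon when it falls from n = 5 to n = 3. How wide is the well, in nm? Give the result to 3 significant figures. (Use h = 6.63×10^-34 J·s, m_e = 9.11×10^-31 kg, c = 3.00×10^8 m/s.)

L = 0.839 nm

The photon carries ΔE = hc/λ = 6.63×10^-34·3.00×10^8/1.45×10^-7 m = 1.372×10^-18 J.
Since ΔE = (5² − 3²)E_1, E_1 = 8.575×10^-20 J, and L = h/√(8m_eE_1) = 8.39×10^-10 m = 0.839 nm.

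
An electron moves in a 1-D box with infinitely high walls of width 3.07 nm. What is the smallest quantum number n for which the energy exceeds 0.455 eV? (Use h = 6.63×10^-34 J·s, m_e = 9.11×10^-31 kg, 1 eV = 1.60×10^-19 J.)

n = 4

E_1 = h²/(8m_eL²) = 6.399×10^-21 J = 0.03999 eV.
Need n² > 0.455/0.03999 = 11.38, i.e. n > 3.373.
The smallest integer satisfying this is n = 4.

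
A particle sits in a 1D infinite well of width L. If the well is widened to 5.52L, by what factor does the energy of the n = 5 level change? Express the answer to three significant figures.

E_n ∝ 1/L², so the energy scales by 1/5.52² = 0.0328.

0.0328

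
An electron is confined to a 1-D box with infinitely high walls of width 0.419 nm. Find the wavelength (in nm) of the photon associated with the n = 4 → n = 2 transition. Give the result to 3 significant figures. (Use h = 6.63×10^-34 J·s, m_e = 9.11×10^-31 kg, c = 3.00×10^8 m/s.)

E_1 = h²/(8m_eL²) = 3.436×10^-19 J, so ΔE = (4² − 2²)E_1 = 4.123×10^-18 J.
λ = hc/ΔE = (6.63×10^-34·3.00×10^8)/4.123×10^-18 = 4.82×10^-8 m = 48.2 nm.

λ = 48.2 nm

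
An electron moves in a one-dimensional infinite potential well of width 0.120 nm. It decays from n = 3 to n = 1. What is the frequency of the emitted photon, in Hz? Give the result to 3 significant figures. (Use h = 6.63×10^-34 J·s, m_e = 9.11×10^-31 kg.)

E_1 = h²/(8m_eL²) = 4.188×10^-18 J and ΔE = (3² − 1²)E_1 = 3.350×10^-17 J.
f = ΔE/h = 3.350×10^-17/6.63×10^-34 = 5.05×10^16 Hz.

f = 5.05×10^16 Hz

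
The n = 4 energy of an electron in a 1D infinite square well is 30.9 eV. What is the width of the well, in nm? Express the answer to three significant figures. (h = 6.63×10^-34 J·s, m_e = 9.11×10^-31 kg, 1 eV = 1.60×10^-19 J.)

L = 0.442 nm

From E_n = n²h²/(8m_eL²), L = n·h/√(8m_eE_n).
E_4 = 30.9 eV = 4.944×10^-18 J, so L = 4·6.63×10^-34/√(8·9.11×10^-31·4.944×10^-18) = 4.42×10^-10 m = 0.442 nm.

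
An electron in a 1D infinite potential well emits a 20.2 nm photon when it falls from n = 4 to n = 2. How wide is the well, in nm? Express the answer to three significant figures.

The photon carries ΔE = hc/λ = 6.626×10^-34·2.998×10^8/2.02×10^-8 m = 9.834×10^-18 J.
Since ΔE = (4² − 2²)E_1, E_1 = 8.195×10^-19 J, and L = h/√(8m_eE_1) = 2.71×10^-10 m = 0.271 nm.

L = 0.271 nm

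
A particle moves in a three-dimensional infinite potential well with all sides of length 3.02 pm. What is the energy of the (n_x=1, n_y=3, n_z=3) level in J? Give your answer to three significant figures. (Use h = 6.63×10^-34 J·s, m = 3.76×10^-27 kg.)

E = 3.04×10^-17 J

For a 3D rectangular well E = (h²/8m)·Σ n_i²/L_i² = (6.63×10^-34)²/(8·3.76×10^-27) · [1²/(3.02 pm)² + 3²/(3.02 pm)² + 3²/(3.02 pm)²].
Evaluating gives E = 3.04×10^-17 J.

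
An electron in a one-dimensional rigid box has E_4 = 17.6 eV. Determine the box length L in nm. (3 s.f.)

L = 0.585 nm

From E_n = n²h²/(8m_eL²), L = n·h/√(8m_eE_n).
E_4 = 17.6 eV = 2.820×10^-18 J, so L = 4·6.626×10^-34/√(8·9.109×10^-31·2.820×10^-18) = 5.85×10^-10 m = 0.585 nm.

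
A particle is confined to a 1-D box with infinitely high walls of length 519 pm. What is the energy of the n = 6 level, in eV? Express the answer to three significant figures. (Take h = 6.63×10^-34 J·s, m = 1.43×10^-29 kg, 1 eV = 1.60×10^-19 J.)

E_6 = 3.21 eV

For an infinite well E_n = n²h²/(8mL²), so E_1 = h²/(8mL²) = (6.63×10^-34)²/(8·1.43×10^-29·(5.19×10^-10 m)²) = 1.426×10^-20 J.
Then E_6 = 6²·E_1 = 36·1.426×10^-20 J = 5.134×10^-19 J.
Converting, E_6 = 5.134×10^-19 J / (1.60×10^-19 J/eV) = 3.21 eV.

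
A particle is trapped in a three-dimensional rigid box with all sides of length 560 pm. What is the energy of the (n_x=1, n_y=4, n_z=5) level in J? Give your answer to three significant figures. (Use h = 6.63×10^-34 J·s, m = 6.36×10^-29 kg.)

E = 1.16×10^-19 J

For a 3D rectangular well E = (h²/8m)·Σ n_i²/L_i² = (6.63×10^-34)²/(8·6.36×10^-29) · [1²/(560 pm)² + 4²/(560 pm)² + 5²/(560 pm)²].
Evaluating gives E = 1.16×10^-19 J.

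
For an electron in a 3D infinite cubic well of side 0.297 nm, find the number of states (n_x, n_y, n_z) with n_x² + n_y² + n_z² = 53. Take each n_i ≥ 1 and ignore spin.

degeneracy = 6

The level has n_x² + n_y² + n_z² = 53. The ordered positive-integer solutions are (1, 4, 6), (1, 6, 4), (4, 1, 6), (4, 6, 1), (6, 1, 4), (6, 4, 1).
That gives 6 states.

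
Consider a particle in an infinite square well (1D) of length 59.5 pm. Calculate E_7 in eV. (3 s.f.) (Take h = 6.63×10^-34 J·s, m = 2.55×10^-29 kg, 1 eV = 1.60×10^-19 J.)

E_7 = 186 eV

For an infinite well E_n = n²h²/(8mL²), so E_1 = h²/(8mL²) = (6.63×10^-34)²/(8·2.55×10^-29·(5.95×10^-11 m)²) = 6.086×10^-19 J.
Then E_7 = 7²·E_1 = 49·6.086×10^-19 J = 2.982×10^-17 J.
Converting, E_7 = 2.982×10^-17 J / (1.60×10^-19 J/eV) = 186 eV.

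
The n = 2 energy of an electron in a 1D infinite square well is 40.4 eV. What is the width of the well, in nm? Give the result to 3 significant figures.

L = 0.193 nm

From E_n = n²h²/(8m_eL²), L = n·h/√(8m_eE_n).
E_2 = 40.4 eV = 6.472×10^-18 J, so L = 2·6.626×10^-34/√(8·9.109×10^-31·6.472×10^-18) = 1.93×10^-10 m = 0.193 nm.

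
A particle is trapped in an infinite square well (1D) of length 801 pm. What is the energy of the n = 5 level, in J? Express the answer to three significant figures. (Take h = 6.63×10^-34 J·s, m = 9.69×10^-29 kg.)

E_5 = 2.21×10^-20 J

For an infinite well E_n = n²h²/(8mL²), so E_1 = h²/(8mL²) = (6.63×10^-34)²/(8·9.69×10^-29·(8.01×10^-10 m)²) = 8.838×10^-22 J.
Then E_5 = 5²·E_1 = 25·8.838×10^-22 J = 2.21×10^-20 J.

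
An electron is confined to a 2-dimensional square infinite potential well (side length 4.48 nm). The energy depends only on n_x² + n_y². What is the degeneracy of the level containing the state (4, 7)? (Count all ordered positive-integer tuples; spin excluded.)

degeneracy = 4

The level has n_x² + n_y² = 65. The ordered positive-integer solutions are (1, 8), (4, 7), (7, 4), (8, 1).
That gives 4 states.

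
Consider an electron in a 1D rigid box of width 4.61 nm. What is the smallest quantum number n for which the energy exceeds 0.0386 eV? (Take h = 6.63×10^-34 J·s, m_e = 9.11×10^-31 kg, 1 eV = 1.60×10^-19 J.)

n = 2

E_1 = h²/(8m_eL²) = 2.838×10^-21 J = 0.01774 eV.
Need n² > 0.0386/0.01774 = 2.176, i.e. n > 1.475.
The smallest integer satisfying this is n = 2.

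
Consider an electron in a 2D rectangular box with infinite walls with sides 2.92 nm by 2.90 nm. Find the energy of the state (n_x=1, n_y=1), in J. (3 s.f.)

E = 1.42×10^-20 J

For a 2D rectangular well E = (h²/8m_e)·Σ n_i²/L_i² = (6.626×10^-34)²/(8·9.109×10^-31) · [1²/(2.92 nm)² + 1²/(2.90 nm)²].
Evaluating gives E = 1.42×10^-20 J.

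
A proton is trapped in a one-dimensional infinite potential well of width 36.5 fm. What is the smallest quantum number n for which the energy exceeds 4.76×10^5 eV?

E_1 = h²/(8m_pL²) = 2.462×10^-14 J = 1.537×10^5 eV.
Need n² > 4.76×10^5/1.537×10^5 = 3.097, i.e. n > 1.760.
The smallest integer satisfying this is n = 2.

n = 2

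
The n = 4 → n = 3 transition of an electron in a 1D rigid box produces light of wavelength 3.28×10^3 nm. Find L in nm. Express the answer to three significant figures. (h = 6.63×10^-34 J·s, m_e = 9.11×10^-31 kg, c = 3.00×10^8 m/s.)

The photon carries ΔE = hc/λ = 6.63×10^-34·3.00×10^8/3.28×10^-6 m = 6.064×10^-20 J.
Since ΔE = (4² − 3²)E_1, E_1 = 8.663×10^-21 J, and L = h/√(8m_eE_1) = 2.64×10^-9 m = 2.64 nm.

L = 2.64 nm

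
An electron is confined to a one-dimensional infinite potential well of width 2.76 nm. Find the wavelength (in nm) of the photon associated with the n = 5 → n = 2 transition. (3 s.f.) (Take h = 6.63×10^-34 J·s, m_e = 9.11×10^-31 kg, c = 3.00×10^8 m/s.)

λ = 1.20×10^3 nm

E_1 = h²/(8m_eL²) = 7.918×10^-21 J, so ΔE = (5² − 2²)E_1 = 1.663×10^-19 J.
λ = hc/ΔE = (6.63×10^-34·3.00×10^8)/1.663×10^-19 = 1.20×10^-6 m = 1.20×10^3 nm.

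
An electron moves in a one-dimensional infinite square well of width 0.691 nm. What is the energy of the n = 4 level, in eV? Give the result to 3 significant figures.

For an infinite well E_n = n²h²/(8m_eL²), so E_1 = h²/(8m_eL²) = (6.626×10^-34)²/(8·9.109×10^-31·(6.91×10^-10 m)²) = 1.262×10^-19 J.
Then E_4 = 4²·E_1 = 16·1.262×10^-19 J = 2.019×10^-18 J.
Converting, E_4 = 2.019×10^-18 J / (1.602×10^-19 J/eV) = 12.6 eV.

E_4 = 12.6 eV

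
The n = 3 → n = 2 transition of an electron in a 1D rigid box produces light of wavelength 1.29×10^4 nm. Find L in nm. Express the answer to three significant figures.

L = 4.42 nm

The photon carries ΔE = hc/λ = 6.626×10^-34·2.998×10^8/1.29×10^-5 m = 1.540×10^-20 J.
Since ΔE = (3² − 2²)E_1, E_1 = 3.080×10^-21 J, and L = h/√(8m_eE_1) = 4.42×10^-9 m = 4.42 nm.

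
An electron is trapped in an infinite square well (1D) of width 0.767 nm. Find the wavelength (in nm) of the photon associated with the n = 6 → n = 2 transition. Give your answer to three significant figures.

λ = 60.6 nm

E_1 = h²/(8m_eL²) = 1.024×10^-19 J, so ΔE = (6² − 2²)E_1 = 3.277×10^-18 J.
λ = hc/ΔE = (6.626×10^-34·2.998×10^8)/3.277×10^-18 = 6.06×10^-8 m = 60.6 nm.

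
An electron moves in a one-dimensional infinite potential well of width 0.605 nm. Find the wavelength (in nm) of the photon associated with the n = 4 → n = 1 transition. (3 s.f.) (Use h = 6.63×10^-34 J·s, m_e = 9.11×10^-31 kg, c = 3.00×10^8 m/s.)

λ = 80.5 nm

E_1 = h²/(8m_eL²) = 1.648×10^-19 J, so ΔE = (4² − 1²)E_1 = 2.472×10^-18 J.
λ = hc/ΔE = (6.63×10^-34·3.00×10^8)/2.472×10^-18 = 8.05×10^-8 m = 80.5 nm.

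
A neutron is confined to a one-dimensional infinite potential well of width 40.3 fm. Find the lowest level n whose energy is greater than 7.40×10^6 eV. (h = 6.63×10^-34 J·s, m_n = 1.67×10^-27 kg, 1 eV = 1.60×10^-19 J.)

n = 8

E_1 = h²/(8m_nL²) = 2.026×10^-14 J = 1.266×10^5 eV.
Need n² > 7.40×10^6/1.266×10^5 = 58.45, i.e. n > 7.645.
The smallest integer satisfying this is n = 8.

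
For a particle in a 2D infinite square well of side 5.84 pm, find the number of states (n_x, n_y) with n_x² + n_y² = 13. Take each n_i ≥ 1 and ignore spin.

The level has n_x² + n_y² = 13. The ordered positive-integer solutions are (2, 3), (3, 2).
That gives 2 states.

degeneracy = 2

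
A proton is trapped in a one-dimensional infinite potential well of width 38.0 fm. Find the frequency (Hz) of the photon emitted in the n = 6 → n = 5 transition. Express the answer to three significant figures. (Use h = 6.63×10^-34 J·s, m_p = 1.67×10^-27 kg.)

E_1 = h²/(8m_pL²) = 2.279×10^-14 J and ΔE = (6² − 5²)E_1 = 2.507×10^-13 J.
f = ΔE/h = 2.507×10^-13/6.63×10^-34 = 3.78×10^20 Hz.

f = 3.78×10^20 Hz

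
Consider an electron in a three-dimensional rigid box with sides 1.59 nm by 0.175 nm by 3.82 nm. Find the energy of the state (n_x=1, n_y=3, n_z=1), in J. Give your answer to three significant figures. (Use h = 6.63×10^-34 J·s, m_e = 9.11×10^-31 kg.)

For a 3D rectangular well E = (h²/8m_e)·Σ n_i²/L_i² = (6.63×10^-34)²/(8·9.11×10^-31) · [1²/(1.59 nm)² + 3²/(0.175 nm)² + 1²/(3.82 nm)²].
Evaluating gives E = 1.78×10^-17 J.

E = 1.78×10^-17 J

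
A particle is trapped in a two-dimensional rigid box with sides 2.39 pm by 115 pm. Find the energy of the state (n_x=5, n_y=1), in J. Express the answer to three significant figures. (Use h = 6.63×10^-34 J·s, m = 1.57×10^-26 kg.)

For a 2D rectangular well E = (h²/8m)·Σ n_i²/L_i² = (6.63×10^-34)²/(8·1.57×10^-26) · [5²/(2.39 pm)² + 1²/(115 pm)²].
Evaluating gives E = 1.53×10^-17 J.

E = 1.53×10^-17 J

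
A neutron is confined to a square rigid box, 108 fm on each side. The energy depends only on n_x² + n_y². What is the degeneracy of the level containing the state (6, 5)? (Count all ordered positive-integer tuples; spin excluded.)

degeneracy = 2

The level has n_x² + n_y² = 61. The ordered positive-integer solutions are (5, 6), (6, 5).
That gives 2 states.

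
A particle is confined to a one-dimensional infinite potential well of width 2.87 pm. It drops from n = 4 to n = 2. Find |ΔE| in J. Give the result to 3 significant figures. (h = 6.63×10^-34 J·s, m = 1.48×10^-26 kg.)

E_1 = h²/(8mL²) = 4.507×10^-19 J.
|ΔE| = |4² − 2²|·E_1 = 12·4.507×10^-19 J = 5.41×10^-18 J.

|ΔE| = 5.41×10^-18 J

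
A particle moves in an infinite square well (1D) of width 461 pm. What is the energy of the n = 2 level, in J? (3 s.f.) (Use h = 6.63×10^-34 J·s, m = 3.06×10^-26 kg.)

E_2 = 3.38×10^-23 J

For an infinite well E_n = n²h²/(8mL²), so E_1 = h²/(8mL²) = (6.63×10^-34)²/(8·3.06×10^-26·(4.61×10^-10 m)²) = 8.449×10^-24 J.
Then E_2 = 2²·E_1 = 4·8.449×10^-24 J = 3.38×10^-23 J.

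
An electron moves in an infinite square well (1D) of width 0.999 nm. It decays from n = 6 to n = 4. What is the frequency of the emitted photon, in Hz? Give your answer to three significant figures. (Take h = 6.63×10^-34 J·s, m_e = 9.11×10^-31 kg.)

f = 1.82×10^15 Hz

E_1 = h²/(8m_eL²) = 6.043×10^-20 J and ΔE = (6² − 4²)E_1 = 1.209×10^-18 J.
f = ΔE/h = 1.209×10^-18/6.63×10^-34 = 1.82×10^15 Hz.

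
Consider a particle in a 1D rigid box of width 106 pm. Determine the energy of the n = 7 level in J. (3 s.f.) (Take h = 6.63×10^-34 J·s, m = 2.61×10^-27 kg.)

For an infinite well E_n = n²h²/(8mL²), so E_1 = h²/(8mL²) = (6.63×10^-34)²/(8·2.61×10^-27·(1.06×10^-10 m)²) = 1.874×10^-21 J.
Then E_7 = 7²·E_1 = 49·1.874×10^-21 J = 9.18×10^-20 J.

E_7 = 9.18×10^-20 J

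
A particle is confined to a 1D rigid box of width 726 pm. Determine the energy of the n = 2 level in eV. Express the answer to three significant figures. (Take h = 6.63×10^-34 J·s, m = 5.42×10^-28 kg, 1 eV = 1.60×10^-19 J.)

For an infinite well E_n = n²h²/(8mL²), so E_1 = h²/(8mL²) = (6.63×10^-34)²/(8·5.42×10^-28·(7.26×10^-10 m)²) = 1.923×10^-22 J.
Then E_2 = 2²·E_1 = 4·1.923×10^-22 J = 7.692×10^-22 J.
Converting, E_2 = 7.692×10^-22 J / (1.60×10^-19 J/eV) = 0.00481 eV.

E_2 = 0.00481 eV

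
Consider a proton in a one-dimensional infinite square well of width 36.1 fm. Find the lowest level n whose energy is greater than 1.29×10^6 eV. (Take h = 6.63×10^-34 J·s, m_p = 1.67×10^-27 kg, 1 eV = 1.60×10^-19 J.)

E_1 = h²/(8m_pL²) = 2.525×10^-14 J = 1.578×10^5 eV.
Need n² > 1.29×10^6/1.578×10^5 = 8.175, i.e. n > 2.859.
The smallest integer satisfying this is n = 3.

n = 3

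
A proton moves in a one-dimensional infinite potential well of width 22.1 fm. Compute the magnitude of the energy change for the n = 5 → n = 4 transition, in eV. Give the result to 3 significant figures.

|ΔE| = 3.77×10^6 eV

E_1 = h²/(8m_pL²) = 6.716×10^-14 J.
|ΔE| = |5² − 4²|·E_1 = 9·6.716×10^-14 J = 6.044×10^-13 J = 3.77×10^6 eV.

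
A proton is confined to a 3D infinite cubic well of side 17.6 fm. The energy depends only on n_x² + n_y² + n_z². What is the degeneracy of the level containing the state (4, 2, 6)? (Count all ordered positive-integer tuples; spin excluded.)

The level has n_x² + n_y² + n_z² = 56. The ordered positive-integer solutions are (2, 4, 6), (2, 6, 4), (4, 2, 6), (4, 6, 2), (6, 2, 4), (6, 4, 2).
That gives 6 states.

degeneracy = 6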